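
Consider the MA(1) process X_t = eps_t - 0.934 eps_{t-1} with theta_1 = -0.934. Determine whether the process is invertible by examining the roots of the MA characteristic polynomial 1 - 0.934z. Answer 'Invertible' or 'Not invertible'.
\text{Invertible}

The MA(q) characteristic polynomial is P(z) = 1 - 0.934z.
Invertibility requires all roots to lie outside the unit circle, i.e. |z| > 1 for every root.
This is linear in z: 1 + (-0.934) z = 0  =>  z = -1/(-0.934) = 1.070664,  |z| = 1.070664.
Moduli of all roots: 1.0707.
All moduli strictly greater than 1? Yes.
Verdict: Invertible.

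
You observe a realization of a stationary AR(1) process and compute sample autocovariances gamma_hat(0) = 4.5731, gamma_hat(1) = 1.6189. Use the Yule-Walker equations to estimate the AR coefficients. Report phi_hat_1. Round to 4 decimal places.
\hat\phi_{1} = 0.3540

The Yule-Walker equations for an AR(p) process read, in matrix form,
  Gamma_p phi = r_p,   with   (Gamma_p)_{ij} = gamma(|i - j|),
                       (r_p)_i = gamma(i),   i,j = 1..p.
Substitute the sample gammas (Toeplitz matrix and right-hand side of size 1):
  Gamma_p = [[4.5731]]
  r_p     = [1.6189]
With p = 1 this is the single equation gamma(0) phi_1 = gamma(1):
  phi_hat_1 = gamma(1) / gamma(0) = 1.6189 / 4.5731 = 0.3540.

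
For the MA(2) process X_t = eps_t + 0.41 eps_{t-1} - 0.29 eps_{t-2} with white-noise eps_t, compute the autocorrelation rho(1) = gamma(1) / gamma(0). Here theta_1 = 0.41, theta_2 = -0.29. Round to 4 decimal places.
\rho(1) = 0.2325

For an MA(q) process with theta_0 = 1, the autocovariance is
  gamma(k) = sigma^2 * sum_{i=0..q-k} theta_i * theta_{i+k},
and rho(k) = gamma(k) / gamma(0). Sigma^2 cancels.
  numerator   = (1)*(0.41) + (0.41)*(-0.29) = 0.2911.
  denominator = (1)^2 + (0.41)^2 + (-0.29)^2 = 1.2522.
  rho(1) = 0.2911 / 1.2522 = 0.2325.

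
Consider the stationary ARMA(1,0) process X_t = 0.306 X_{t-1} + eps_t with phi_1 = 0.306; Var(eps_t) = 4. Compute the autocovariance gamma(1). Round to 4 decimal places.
\gamma(1) = 1.3505

Multiply the model equation by X_{t-k} and take expectations. With theta_0 = psi_0 = 1 and psi_j the MA(infinity) weights, this gives
  gamma(k) - sum_i phi_i gamma(k-i) = c_k,
  c_k = sigma^2 * sum_{j=k..q} theta_j psi_{j-k}   (c_k = 0 for k > q),
using gamma(-m) = gamma(m).
Pure AR (q = 0): c_0 = sigma^2 = 4, c_k = 0 for k >= 1.
Equations for k = 0 and k = 1 (AR order 1):
  gamma(0) = phi_1 gamma(1) + c_0
  gamma(1) = phi_1 gamma(0) + c_1
Substituting the second into the first: gamma(0) (1 - phi_1^2) = c_0 + phi_1 c_1, so
  gamma(0) = c_0 / (1 - phi_1^2) = 4 / (1 - (0.306)^2) = 4 / 0.906364 = 4.413238.
  gamma(1) = phi_1 gamma(0) = (0.306)(4.413238) = 1.350451.
Therefore gamma(1) = 1.3505 (to 4 decimal places).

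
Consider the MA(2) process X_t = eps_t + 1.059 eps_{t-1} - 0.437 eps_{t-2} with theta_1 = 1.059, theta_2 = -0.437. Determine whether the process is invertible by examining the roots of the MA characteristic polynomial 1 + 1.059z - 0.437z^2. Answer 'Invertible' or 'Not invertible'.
\text{Not invertible}

The MA(q) characteristic polynomial is P(z) = 1 + 1.059z - 0.437z^2.
Invertibility requires all roots to lie outside the unit circle, i.e. |z| > 1 for every root.
Set 1 + (1.059) z + (-0.437) z^2 = 0, i.e. a z^2 + b z + c = 0 with a = -0.437, b = 1.059, c = 1.
Discriminant D = b^2 - 4ac = (1.059)^2 - 4*(-0.437)*1 = 1.121481 - (-1.748) = 2.869481.
D >= 0, so the roots are real: z = (-b +/- sqrt(D)) / (2a) = (-1.059 +/- 1.693954) / (-0.874).
  z_1 = (-1.059 + 1.693954) / (-0.874) = -0.7265,   |z_1| = 0.7265.
  z_2 = (-1.059 - 1.693954) / (-0.874) = 3.1498,   |z_2| = 3.1498.
Moduli of all roots: 0.7265, 3.1498.
All moduli strictly greater than 1? No.
Verdict: Not invertible.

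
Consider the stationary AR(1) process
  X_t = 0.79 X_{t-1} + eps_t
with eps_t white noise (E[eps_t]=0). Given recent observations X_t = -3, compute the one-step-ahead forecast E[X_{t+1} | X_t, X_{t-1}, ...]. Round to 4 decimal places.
E[X_{t+1} \mid \mathcal F_t] = -2.3700

For an AR(p) model X_t = c + sum_i phi_i X_{t-i} + eps_t, the
one-step-ahead conditional mean is
  E[X_{t+1} | X_t, ...] = c + sum_i phi_i X_{t+1-i}.
Substitute known values:
  E[X_{t+1} | ...] = (0.79) * (-3)
                   = -2.3700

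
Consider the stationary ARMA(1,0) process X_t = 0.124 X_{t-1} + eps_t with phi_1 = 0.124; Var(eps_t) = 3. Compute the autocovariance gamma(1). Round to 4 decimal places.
\gamma(1) = 0.3778

Multiply the model equation by X_{t-k} and take expectations. With theta_0 = psi_0 = 1 and psi_j the MA(infinity) weights, this gives
  gamma(k) - sum_i phi_i gamma(k-i) = c_k,
  c_k = sigma^2 * sum_{j=k..q} theta_j psi_{j-k}   (c_k = 0 for k > q),
using gamma(-m) = gamma(m).
Pure AR (q = 0): c_0 = sigma^2 = 3, c_k = 0 for k >= 1.
Equations for k = 0 and k = 1 (AR order 1):
  gamma(0) = phi_1 gamma(1) + c_0
  gamma(1) = phi_1 gamma(0) + c_1
Substituting the second into the first: gamma(0) (1 - phi_1^2) = c_0 + phi_1 c_1, so
  gamma(0) = c_0 / (1 - phi_1^2) = 3 / (1 - (0.124)^2) = 3 / 0.984624 = 3.046848.
  gamma(1) = phi_1 gamma(0) = (0.124)(3.046848) = 0.377809.
Therefore gamma(1) = 0.3778 (to 4 decimal places).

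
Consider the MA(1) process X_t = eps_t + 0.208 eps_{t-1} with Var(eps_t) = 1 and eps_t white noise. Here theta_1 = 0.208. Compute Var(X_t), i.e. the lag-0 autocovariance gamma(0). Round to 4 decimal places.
\gamma(0) = 1.0433

For an MA(q) process X_t = eps_t + sum_i theta_i eps_{t-i} with
Var(eps_t) = sigma^2, the variance is
  gamma(0) = sigma^2 * (1 + sum_i theta_i^2).
  sum_i theta_i^2 = (0.208)^2 = 0.043264.
  gamma(0) = 1 * (1 + 0.043264) = 1 * 1.043264 = 1.043264, which rounds to 1.0433.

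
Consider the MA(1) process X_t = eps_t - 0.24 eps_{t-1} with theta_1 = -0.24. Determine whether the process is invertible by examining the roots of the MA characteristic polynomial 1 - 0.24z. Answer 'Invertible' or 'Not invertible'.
\text{Invertible}

The MA(q) characteristic polynomial is P(z) = 1 - 0.24z.
Invertibility requires all roots to lie outside the unit circle, i.e. |z| > 1 for every root.
This is linear in z: 1 + (-0.24) z = 0  =>  z = -1/(-0.24) = 4.166667,  |z| = 4.166667.
Moduli of all roots: 4.1667.
All moduli strictly greater than 1? Yes.
Verdict: Invertible.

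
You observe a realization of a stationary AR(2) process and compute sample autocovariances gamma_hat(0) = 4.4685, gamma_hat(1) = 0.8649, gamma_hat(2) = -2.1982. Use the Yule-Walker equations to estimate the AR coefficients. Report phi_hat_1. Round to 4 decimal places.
\hat\phi_{1} = 0.3000

The Yule-Walker equations for an AR(p) process read, in matrix form,
  Gamma_p phi = r_p,   with   (Gamma_p)_{ij} = gamma(|i - j|),
                       (r_p)_i = gamma(i),   i,j = 1..p.
Substitute the sample gammas (Toeplitz matrix and right-hand side of size 2):
  Gamma_p = [[4.4685, 0.8649], [0.8649, 4.4685]]
  r_p     = [0.8649, -2.1982]
Written out:
  4.4685 phi_1 + 0.8649 phi_2 = 0.8649
  0.8649 phi_1 + 4.4685 phi_2 = -2.1982
Solve by Cramer's rule:
  det = gamma(0)^2 - gamma(1)^2 = (4.4685)^2 - (0.8649)^2 = 19.96749225 - 0.74805201 = 19.21944024
  phi_hat_1 = [gamma(1) gamma(0) - gamma(1) gamma(2)] / det = [(0.8649)(4.4685) - (0.8649)(-2.1982)] / 19.21944024 = 5.76602883 / 19.21944024 = 0.3
  phi_hat_2 = [gamma(0) gamma(2) - gamma(1)^2] / det = [(4.4685)(-2.1982) - (0.8649)^2] / 19.21944024 = -10.57070871 / 19.21944024 = -0.55
So phi_hat = [0.3000, -0.5500].
Therefore phi_hat_1 = 0.3000.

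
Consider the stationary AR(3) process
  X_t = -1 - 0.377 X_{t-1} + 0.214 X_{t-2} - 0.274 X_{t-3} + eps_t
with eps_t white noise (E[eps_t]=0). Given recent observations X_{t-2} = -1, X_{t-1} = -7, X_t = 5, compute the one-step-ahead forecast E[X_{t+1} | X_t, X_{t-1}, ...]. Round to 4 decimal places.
E[X_{t+1} \mid \mathcal F_t] = -4.1090

For an AR(p) model X_t = c + sum_i phi_i X_{t-i} + eps_t, the
one-step-ahead conditional mean is
  E[X_{t+1} | X_t, ...] = c + sum_i phi_i X_{t+1-i}.
Substitute known values:
  E[X_{t+1} | ...] = -1 + (-0.377) * (5) + (0.214) * (-7) + (-0.274) * (-1)
                   = -4.1090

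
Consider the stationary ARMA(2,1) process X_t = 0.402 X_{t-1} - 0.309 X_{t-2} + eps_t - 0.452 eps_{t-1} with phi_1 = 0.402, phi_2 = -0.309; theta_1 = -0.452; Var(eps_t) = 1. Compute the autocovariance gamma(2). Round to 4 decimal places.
\gamma(2) = -0.3487

Multiply the model equation by X_{t-k} and take expectations. With theta_0 = psi_0 = 1 and psi_j the MA(infinity) weights, this gives
  gamma(k) - sum_i phi_i gamma(k-i) = c_k,
  c_k = sigma^2 * sum_{j=k..q} theta_j psi_{j-k}   (c_k = 0 for k > q),
using gamma(-m) = gamma(m).
psi-weights needed (psi_j = theta_j + sum_i phi_i psi_{j-i}):
  psi_1 = theta_1 + phi_1 = -0.452 + (0.402) = -0.05
Right-hand sides:
  c_0 = sigma^2 (1 + theta_1 psi_1) = 1 * (1 + (-0.452)(-0.05)) = 1 * 1.0226 = 1.0226
  c_1 = sigma^2 theta_1 = 1 * (-0.452) = -0.452
  c_2 = 0
Equations for k = 0, 1, 2 (AR order 2, c_2 = 0):
  (E0) gamma(0) = phi_1 gamma(1) + phi_2 gamma(2) + c_0
  (E1) gamma(1) = phi_1 gamma(0) + phi_2 gamma(1) + c_1
  (E2) gamma(2) = phi_1 gamma(1) + phi_2 gamma(0)
From (E1): gamma(1) = A gamma(0) + B with
  A = phi_1 / (1 - phi_2) = 0.402 / 1.309 = 0.307105,   B = c_1 / (1 - phi_2) = -0.452 / 1.309 = -0.345302.
Insert (E2) into (E0): gamma(0) (1 - phi_2^2) = phi_1 (1 + phi_2) gamma(1) + c_0.
  phi_1 (1 + phi_2) = (0.402)(0.691) = 0.277782,   1 - phi_2^2 = 0.904519.
Replace gamma(1) by A gamma(0) + B and collect gamma(0):
  gamma(0) [0.904519 - (0.277782)(0.307105)] = (0.277782)(-0.345302) + 1.0226
  gamma(0) * 0.819211 = 0.926681
  gamma(0) = 0.926681 / 0.819211 = 1.131188.
  gamma(1) = A gamma(0) + B = (0.307105)(1.131188) + (-0.345302) = 0.002091.
  gamma(2) = phi_1 gamma(1) + phi_2 gamma(0) = (0.402)(0.002091) + (-0.309)(1.131188) = -0.348696.
Therefore gamma(2) = -0.3487 (to 4 decimal places).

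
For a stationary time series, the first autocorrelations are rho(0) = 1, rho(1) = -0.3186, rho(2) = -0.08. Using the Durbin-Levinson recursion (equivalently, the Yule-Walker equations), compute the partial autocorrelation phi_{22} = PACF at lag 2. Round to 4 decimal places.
\phi_{22} = -0.2020

The PACF at lag k is phi_{kk}, the last component of the solution
to the Yule-Walker system G_k phi = r_k where
  (G_k)_{ij} = rho(|i - j|), (r_k)_i = rho(i), i,j = 1..k.
Equivalently, Durbin-Levinson gives phi_{kk} iteratively:
  phi_{11} = rho(1)
  phi_{kk} = [rho(k) - sum_{j=1..k-1} phi_{k-1,j} rho(k-j)]
            / [1 - sum_{j=1..k-1} phi_{k-1,j} rho(j)],
  phi_{k,j} = phi_{k-1,j} - phi_{kk} phi_{k-1,k-j},  j = 1..k-1.
Step k = 1:
  phi_11 = rho(1) = -0.3186.
Step k = 2:
  phi_22 = [rho(2) - phi_11 rho(1)] / [1 - phi_11 rho(1)] = [-0.08 - (-0.3186)(-0.3186)] / [1 - (-0.3186)(-0.3186)]
         = -0.18150596 / 0.89849404 = -0.202.
Therefore phi_{22} = -0.2020.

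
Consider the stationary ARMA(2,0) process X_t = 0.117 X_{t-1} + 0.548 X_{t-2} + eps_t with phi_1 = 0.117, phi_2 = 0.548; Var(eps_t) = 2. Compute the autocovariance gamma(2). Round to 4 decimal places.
\gamma(2) = 1.7717

Multiply the model equation by X_{t-k} and take expectations. With theta_0 = psi_0 = 1 and psi_j the MA(infinity) weights, this gives
  gamma(k) - sum_i phi_i gamma(k-i) = c_k,
  c_k = sigma^2 * sum_{j=k..q} theta_j psi_{j-k}   (c_k = 0 for k > q),
using gamma(-m) = gamma(m).
Pure AR (q = 0): c_0 = sigma^2 = 2, c_k = 0 for k >= 1.
Equations for k = 0, 1, 2 (AR order 2, c_2 = 0):
  (E0) gamma(0) = phi_1 gamma(1) + phi_2 gamma(2) + c_0
  (E1) gamma(1) = phi_1 gamma(0) + phi_2 gamma(1) + c_1
  (E2) gamma(2) = phi_1 gamma(1) + phi_2 gamma(0)
From (E1): gamma(1) = A gamma(0) + B with
  A = phi_1 / (1 - phi_2) = 0.117 / 0.452 = 0.25885,   B = c_1 / (1 - phi_2) = 0 / 0.452 = 0.
Insert (E2) into (E0): gamma(0) (1 - phi_2^2) = phi_1 (1 + phi_2) gamma(1) + c_0.
  phi_1 (1 + phi_2) = (0.117)(1.548) = 0.181116,   1 - phi_2^2 = 0.699696.
Replace gamma(1) by A gamma(0) + B and collect gamma(0):
  gamma(0) [0.699696 - (0.181116)(0.25885)] = c_0 = 2
  gamma(0) * 0.652814 = 2
  gamma(0) = 2 / 0.652814 = 3.063659.
  gamma(1) = A gamma(0) = (0.25885)(3.063659) = 0.793027.
  gamma(2) = phi_1 gamma(1) + phi_2 gamma(0) = (0.117)(0.793027) + (0.548)(3.063659) = 1.771669.
Therefore gamma(2) = 1.7717 (to 4 decimal places).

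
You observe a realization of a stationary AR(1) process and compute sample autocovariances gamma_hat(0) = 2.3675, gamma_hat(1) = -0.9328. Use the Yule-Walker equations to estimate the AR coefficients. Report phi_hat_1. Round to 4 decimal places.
\hat\phi_{1} = -0.3940

The Yule-Walker equations for an AR(p) process read, in matrix form,
  Gamma_p phi = r_p,   with   (Gamma_p)_{ij} = gamma(|i - j|),
                       (r_p)_i = gamma(i),   i,j = 1..p.
Substitute the sample gammas (Toeplitz matrix and right-hand side of size 1):
  Gamma_p = [[2.3675]]
  r_p     = [-0.9328]
With p = 1 this is the single equation gamma(0) phi_1 = gamma(1):
  phi_hat_1 = gamma(1) / gamma(0) = -0.9328 / 2.3675 = -0.3940.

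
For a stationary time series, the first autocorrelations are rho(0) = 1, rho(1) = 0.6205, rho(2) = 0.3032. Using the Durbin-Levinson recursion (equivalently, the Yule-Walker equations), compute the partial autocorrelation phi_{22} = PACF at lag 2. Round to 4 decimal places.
\phi_{22} = -0.1330

The PACF at lag k is phi_{kk}, the last component of the solution
to the Yule-Walker system G_k phi = r_k where
  (G_k)_{ij} = rho(|i - j|), (r_k)_i = rho(i), i,j = 1..k.
Equivalently, Durbin-Levinson gives phi_{kk} iteratively:
  phi_{11} = rho(1)
  phi_{kk} = [rho(k) - sum_{j=1..k-1} phi_{k-1,j} rho(k-j)]
            / [1 - sum_{j=1..k-1} phi_{k-1,j} rho(j)],
  phi_{k,j} = phi_{k-1,j} - phi_{kk} phi_{k-1,k-j},  j = 1..k-1.
Step k = 1:
  phi_11 = rho(1) = 0.6205.
Step k = 2:
  phi_22 = [rho(2) - phi_11 rho(1)] / [1 - phi_11 rho(1)] = [0.3032 - (0.6205)(0.6205)] / [1 - (0.6205)(0.6205)]
         = -0.08182025 / 0.61497975 = -0.133.
Therefore phi_{22} = -0.1330.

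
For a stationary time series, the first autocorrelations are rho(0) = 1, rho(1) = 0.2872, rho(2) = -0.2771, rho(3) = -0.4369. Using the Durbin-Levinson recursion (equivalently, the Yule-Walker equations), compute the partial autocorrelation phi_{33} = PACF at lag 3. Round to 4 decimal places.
\phi_{33} = -0.2750

The PACF at lag k is phi_{kk}, the last component of the solution
to the Yule-Walker system G_k phi = r_k where
  (G_k)_{ij} = rho(|i - j|), (r_k)_i = rho(i), i,j = 1..k.
Equivalently, Durbin-Levinson gives phi_{kk} iteratively:
  phi_{11} = rho(1)
  phi_{kk} = [rho(k) - sum_{j=1..k-1} phi_{k-1,j} rho(k-j)]
            / [1 - sum_{j=1..k-1} phi_{k-1,j} rho(j)],
  phi_{k,j} = phi_{k-1,j} - phi_{kk} phi_{k-1,k-j},  j = 1..k-1.
Step k = 1:
  phi_11 = rho(1) = 0.2872.
Step k = 2:
  phi_22 = [rho(2) - phi_11 rho(1)] / [1 - phi_11 rho(1)] = [-0.2771 - (0.2872)(0.2872)] / [1 - (0.2872)(0.2872)]
         = -0.35958384 / 0.91751616 = -0.39191.
  Update: phi_21 = phi_11 - phi_22 phi_11 = 0.2872 - (-0.39191)(0.2872) = 0.399757.
Step k = 3:
  phi_33 = [rho(3) - phi_21 rho(2) - phi_22 rho(1)] / [1 - phi_21 rho(1) - phi_22 rho(2)]
    numerator   = -0.4369 - (0.399757)(-0.2771) - (-0.39191)(0.2872) = -0.21357087
    denominator = 1 - (0.399757)(0.2872) - (-0.39191)(-0.2771) = 0.77659163
  phi_33 = -0.21357087 / 0.77659163 = -0.275.
Therefore phi_{33} = -0.2750.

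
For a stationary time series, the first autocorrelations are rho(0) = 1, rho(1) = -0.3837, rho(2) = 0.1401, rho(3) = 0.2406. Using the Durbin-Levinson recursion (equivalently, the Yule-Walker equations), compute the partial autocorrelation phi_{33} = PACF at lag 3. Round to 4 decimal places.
\phi_{33} = 0.3420

The PACF at lag k is phi_{kk}, the last component of the solution
to the Yule-Walker system G_k phi = r_k where
  (G_k)_{ij} = rho(|i - j|), (r_k)_i = rho(i), i,j = 1..k.
Equivalently, Durbin-Levinson gives phi_{kk} iteratively:
  phi_{11} = rho(1)
  phi_{kk} = [rho(k) - sum_{j=1..k-1} phi_{k-1,j} rho(k-j)]
            / [1 - sum_{j=1..k-1} phi_{k-1,j} rho(j)],
  phi_{k,j} = phi_{k-1,j} - phi_{kk} phi_{k-1,k-j},  j = 1..k-1.
Step k = 1:
  phi_11 = rho(1) = -0.3837.
Step k = 2:
  phi_22 = [rho(2) - phi_11 rho(1)] / [1 - phi_11 rho(1)] = [0.1401 - (-0.3837)(-0.3837)] / [1 - (-0.3837)(-0.3837)]
         = -0.00712569 / 0.85277431 = -0.008356.
  Update: phi_21 = phi_11 - phi_22 phi_11 = -0.3837 - (-0.008356)(-0.3837) = -0.386906.
Step k = 3:
  phi_33 = [rho(3) - phi_21 rho(2) - phi_22 rho(1)] / [1 - phi_21 rho(1) - phi_22 rho(2)]
    numerator   = 0.2406 - (-0.386906)(0.1401) - (-0.008356)(-0.3837) = 0.2915994
    denominator = 1 - (-0.386906)(-0.3837) - (-0.008356)(0.1401) = 0.85271477
  phi_33 = 0.2915994 / 0.85271477 = 0.342.
Therefore phi_{33} = 0.3420.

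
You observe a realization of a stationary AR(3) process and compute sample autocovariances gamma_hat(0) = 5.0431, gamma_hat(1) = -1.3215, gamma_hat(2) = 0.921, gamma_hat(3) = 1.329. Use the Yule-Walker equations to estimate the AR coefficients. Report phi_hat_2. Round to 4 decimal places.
\hat\phi_{2} = 0.2070

The Yule-Walker equations for an AR(p) process read, in matrix form,
  Gamma_p phi = r_p,   with   (Gamma_p)_{ij} = gamma(|i - j|),
                       (r_p)_i = gamma(i),   i,j = 1..p.
Substitute the sample gammas (Toeplitz matrix and right-hand side of size 3):
  Gamma_p = [[5.0431, -1.3215, 0.921], [-1.3215, 5.0431, -1.3215], [0.921, -1.3215, 5.0431]]
  r_p     = [-1.3215, 0.921, 1.329]
Written out (R1..R3):
  (R1) 5.0431 phi_1 - 1.3215 phi_2 + 0.921 phi_3 = -1.3215
  (R2) -1.3215 phi_1 + 5.0431 phi_2 - 1.3215 phi_3 = 0.921
  (R3) 0.921 phi_1 - 1.3215 phi_2 + 5.0431 phi_3 = 1.329
Gaussian elimination:
  R2 <- R2 - (-1.3215/5.0431) R1 = R2 - (-0.262041) R1:  4.696813 phi_2 - 1.08016 phi_3 = 0.574713
  R3 <- R3 - (0.921/5.0431) R1 = R3 - (0.182626) R1:  -1.08016 phi_2 + 4.874902 phi_3 = 1.57034
  R3 <- R3 - (-1.08016/4.696813) R2 = R3 - (-0.229977) R2:  4.626489 phi_3 = 1.702511
Back-substitution:
  phi_hat_3 = 1.702511 / 4.626489 = 0.367992
  phi_hat_2 = (0.574713 - (-1.08016)(0.367992)) / 4.696813 = 0.206992
  phi_hat_1 = (-1.3215 - (-1.3215)(0.206992) - (0.921)(0.367992)) / 5.0431 = -0.275006
So phi_hat = [-0.2750, 0.2070, 0.3680].
Therefore phi_hat_2 = 0.2070.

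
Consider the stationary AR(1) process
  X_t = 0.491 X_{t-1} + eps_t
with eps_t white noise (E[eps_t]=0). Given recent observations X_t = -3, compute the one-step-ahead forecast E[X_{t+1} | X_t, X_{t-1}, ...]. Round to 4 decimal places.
E[X_{t+1} \mid \mathcal F_t] = -1.4730

For an AR(p) model X_t = c + sum_i phi_i X_{t-i} + eps_t, the
one-step-ahead conditional mean is
  E[X_{t+1} | X_t, ...] = c + sum_i phi_i X_{t+1-i}.
Substitute known values:
  E[X_{t+1} | ...] = (0.491) * (-3)
                   = -1.4730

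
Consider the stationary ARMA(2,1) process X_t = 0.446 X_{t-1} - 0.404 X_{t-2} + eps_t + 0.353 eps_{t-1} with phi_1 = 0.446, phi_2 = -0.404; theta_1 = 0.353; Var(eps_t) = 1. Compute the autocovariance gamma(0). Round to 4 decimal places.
\gamma(0) = 1.7929

Multiply the model equation by X_{t-k} and take expectations. With theta_0 = psi_0 = 1 and psi_j the MA(infinity) weights, this gives
  gamma(k) - sum_i phi_i gamma(k-i) = c_k,
  c_k = sigma^2 * sum_{j=k..q} theta_j psi_{j-k}   (c_k = 0 for k > q),
using gamma(-m) = gamma(m).
psi-weights needed (psi_j = theta_j + sum_i phi_i psi_{j-i}):
  psi_1 = theta_1 + phi_1 = 0.353 + (0.446) = 0.799
Right-hand sides:
  c_0 = sigma^2 (1 + theta_1 psi_1) = 1 * (1 + (0.353)(0.799)) = 1 * 1.282047 = 1.282047
  c_1 = sigma^2 theta_1 = 1 * (0.353) = 0.353
  c_2 = 0
Equations for k = 0, 1, 2 (AR order 2, c_2 = 0):
  (E0) gamma(0) = phi_1 gamma(1) + phi_2 gamma(2) + c_0
  (E1) gamma(1) = phi_1 gamma(0) + phi_2 gamma(1) + c_1
  (E2) gamma(2) = phi_1 gamma(1) + phi_2 gamma(0)
From (E1): gamma(1) = A gamma(0) + B with
  A = phi_1 / (1 - phi_2) = 0.446 / 1.404 = 0.317664,   B = c_1 / (1 - phi_2) = 0.353 / 1.404 = 0.251425.
Insert (E2) into (E0): gamma(0) (1 - phi_2^2) = phi_1 (1 + phi_2) gamma(1) + c_0.
  phi_1 (1 + phi_2) = (0.446)(0.596) = 0.265816,   1 - phi_2^2 = 0.836784.
Replace gamma(1) by A gamma(0) + B and collect gamma(0):
  gamma(0) [0.836784 - (0.265816)(0.317664)] = (0.265816)(0.251425) + 1.282047
  gamma(0) * 0.752344 = 1.34888
  gamma(0) = 1.34888 / 0.752344 = 1.792903.
Therefore gamma(0) = 1.7929 (to 4 decimal places).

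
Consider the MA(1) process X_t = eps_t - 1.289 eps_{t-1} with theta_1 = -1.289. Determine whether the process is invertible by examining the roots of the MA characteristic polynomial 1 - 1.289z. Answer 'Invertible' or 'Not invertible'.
\text{Not invertible}

The MA(q) characteristic polynomial is P(z) = 1 - 1.289z.
Invertibility requires all roots to lie outside the unit circle, i.e. |z| > 1 for every root.
This is linear in z: 1 + (-1.289) z = 0  =>  z = -1/(-1.289) = 0.775795,  |z| = 0.775795.
Moduli of all roots: 0.7758.
All moduli strictly greater than 1? No.
Verdict: Not invertible.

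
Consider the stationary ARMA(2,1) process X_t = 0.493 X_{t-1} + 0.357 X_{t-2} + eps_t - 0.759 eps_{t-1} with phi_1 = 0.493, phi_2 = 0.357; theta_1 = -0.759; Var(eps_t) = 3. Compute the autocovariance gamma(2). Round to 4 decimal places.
\gamma(2) = 0.7816

Multiply the model equation by X_{t-k} and take expectations. With theta_0 = psi_0 = 1 and psi_j the MA(infinity) weights, this gives
  gamma(k) - sum_i phi_i gamma(k-i) = c_k,
  c_k = sigma^2 * sum_{j=k..q} theta_j psi_{j-k}   (c_k = 0 for k > q),
using gamma(-m) = gamma(m).
psi-weights needed (psi_j = theta_j + sum_i phi_i psi_{j-i}):
  psi_1 = theta_1 + phi_1 = -0.759 + (0.493) = -0.266
Right-hand sides:
  c_0 = sigma^2 (1 + theta_1 psi_1) = 3 * (1 + (-0.759)(-0.266)) = 3 * 1.201894 = 3.605682
  c_1 = sigma^2 theta_1 = 3 * (-0.759) = -2.277
  c_2 = 0
Equations for k = 0, 1, 2 (AR order 2, c_2 = 0):
  (E0) gamma(0) = phi_1 gamma(1) + phi_2 gamma(2) + c_0
  (E1) gamma(1) = phi_1 gamma(0) + phi_2 gamma(1) + c_1
  (E2) gamma(2) = phi_1 gamma(1) + phi_2 gamma(0)
From (E1): gamma(1) = A gamma(0) + B with
  A = phi_1 / (1 - phi_2) = 0.493 / 0.643 = 0.766719,   B = c_1 / (1 - phi_2) = -2.277 / 0.643 = -3.541213.
Insert (E2) into (E0): gamma(0) (1 - phi_2^2) = phi_1 (1 + phi_2) gamma(1) + c_0.
  phi_1 (1 + phi_2) = (0.493)(1.357) = 0.669001,   1 - phi_2^2 = 0.872551.
Replace gamma(1) by A gamma(0) + B and collect gamma(0):
  gamma(0) [0.872551 - (0.669001)(0.766719)] = (0.669001)(-3.541213) + 3.605682
  gamma(0) * 0.359616 = 1.236607
  gamma(0) = 1.236607 / 0.359616 = 3.438691.
  gamma(1) = A gamma(0) + B = (0.766719)(3.438691) + (-3.541213) = -0.904705.
  gamma(2) = phi_1 gamma(1) + phi_2 gamma(0) = (0.493)(-0.904705) + (0.357)(3.438691) = 0.781593.
Therefore gamma(2) = 0.7816 (to 4 decimal places).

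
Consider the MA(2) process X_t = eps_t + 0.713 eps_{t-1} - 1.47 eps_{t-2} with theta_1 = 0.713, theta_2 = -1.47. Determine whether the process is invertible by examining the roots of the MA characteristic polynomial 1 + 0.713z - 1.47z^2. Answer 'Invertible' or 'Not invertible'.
\text{Not invertible}

The MA(q) characteristic polynomial is P(z) = 1 + 0.713z - 1.47z^2.
Invertibility requires all roots to lie outside the unit circle, i.e. |z| > 1 for every root.
Set 1 + (0.713) z + (-1.47) z^2 = 0, i.e. a z^2 + b z + c = 0 with a = -1.47, b = 0.713, c = 1.
Discriminant D = b^2 - 4ac = (0.713)^2 - 4*(-1.47)*1 = 0.508369 - (-5.88) = 6.388369.
D >= 0, so the roots are real: z = (-b +/- sqrt(D)) / (2a) = (-0.713 +/- 2.527522) / (-2.94).
  z_1 = (-0.713 + 2.527522) / (-2.94) = -0.6172,   |z_1| = 0.6172.
  z_2 = (-0.713 - 2.527522) / (-2.94) = 1.1022,   |z_2| = 1.1022.
Moduli of all roots: 0.6172, 1.1022.
All moduli strictly greater than 1? No.
Verdict: Not invertible.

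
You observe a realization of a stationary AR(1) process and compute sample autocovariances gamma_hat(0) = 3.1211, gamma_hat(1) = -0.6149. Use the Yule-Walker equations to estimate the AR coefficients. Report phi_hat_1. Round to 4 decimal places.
\hat\phi_{1} = -0.1970

The Yule-Walker equations for an AR(p) process read, in matrix form,
  Gamma_p phi = r_p,   with   (Gamma_p)_{ij} = gamma(|i - j|),
                       (r_p)_i = gamma(i),   i,j = 1..p.
Substitute the sample gammas (Toeplitz matrix and right-hand side of size 1):
  Gamma_p = [[3.1211]]
  r_p     = [-0.6149]
With p = 1 this is the single equation gamma(0) phi_1 = gamma(1):
  phi_hat_1 = gamma(1) / gamma(0) = -0.6149 / 3.1211 = -0.1970.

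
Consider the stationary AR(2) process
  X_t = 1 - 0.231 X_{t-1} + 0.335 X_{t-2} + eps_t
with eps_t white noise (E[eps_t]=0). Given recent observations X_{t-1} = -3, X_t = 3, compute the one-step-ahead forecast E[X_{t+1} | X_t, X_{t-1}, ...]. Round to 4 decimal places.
E[X_{t+1} \mid \mathcal F_t] = -0.6980

For an AR(p) model X_t = c + sum_i phi_i X_{t-i} + eps_t, the
one-step-ahead conditional mean is
  E[X_{t+1} | X_t, ...] = c + sum_i phi_i X_{t+1-i}.
Substitute known values:
  E[X_{t+1} | ...] = 1 + (-0.231) * (3) + (0.335) * (-3)
                   = -0.6980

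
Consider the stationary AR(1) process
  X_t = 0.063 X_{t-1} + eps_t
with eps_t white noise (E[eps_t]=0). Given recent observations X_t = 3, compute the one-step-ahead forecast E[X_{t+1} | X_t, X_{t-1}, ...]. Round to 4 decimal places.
E[X_{t+1} \mid \mathcal F_t] = 0.1890

For an AR(p) model X_t = c + sum_i phi_i X_{t-i} + eps_t, the
one-step-ahead conditional mean is
  E[X_{t+1} | X_t, ...] = c + sum_i phi_i X_{t+1-i}.
Substitute known values:
  E[X_{t+1} | ...] = (0.063) * (3)
                   = 0.1890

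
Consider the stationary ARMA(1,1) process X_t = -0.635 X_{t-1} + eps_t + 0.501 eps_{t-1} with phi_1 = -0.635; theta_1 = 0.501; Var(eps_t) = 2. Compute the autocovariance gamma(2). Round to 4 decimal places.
\gamma(2) = 0.1944

Multiply the model equation by X_{t-k} and take expectations. With theta_0 = psi_0 = 1 and psi_j the MA(infinity) weights, this gives
  gamma(k) - sum_i phi_i gamma(k-i) = c_k,
  c_k = sigma^2 * sum_{j=k..q} theta_j psi_{j-k}   (c_k = 0 for k > q),
using gamma(-m) = gamma(m).
psi-weights needed (psi_j = theta_j + sum_i phi_i psi_{j-i}):
  psi_1 = theta_1 + phi_1 = 0.501 + (-0.635) = -0.134
Right-hand sides:
  c_0 = sigma^2 (1 + theta_1 psi_1) = 2 * (1 + (0.501)(-0.134)) = 2 * 0.932866 = 1.865732
  c_1 = sigma^2 theta_1 = 2 * (0.501) = 1.002
  c_2 = 0
Equations for k = 0 and k = 1 (AR order 1):
  gamma(0) = phi_1 gamma(1) + c_0
  gamma(1) = phi_1 gamma(0) + c_1
Substituting the second into the first: gamma(0) (1 - phi_1^2) = c_0 + phi_1 c_1, so
  gamma(0) = (c_0 + phi_1 c_1) / (1 - phi_1^2) = (1.865732 + (-0.635)(1.002)) / (1 - (-0.635)^2) = 1.229462 / 0.596775 = 2.060177.
  gamma(1) = phi_1 gamma(0) + c_1 = (-0.635)(2.060177) + (1.002) = -0.306212.
For k = 2 (> q): gamma(2) = phi_1 gamma(1) = (-0.635)(-0.306212) = 0.194445.
Therefore gamma(2) = 0.1944 (to 4 decimal places).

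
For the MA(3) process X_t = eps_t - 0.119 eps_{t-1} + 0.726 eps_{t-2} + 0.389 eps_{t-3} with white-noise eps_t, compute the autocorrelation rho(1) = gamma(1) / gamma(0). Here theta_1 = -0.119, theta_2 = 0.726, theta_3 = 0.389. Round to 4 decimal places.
\rho(1) = 0.0455

For an MA(q) process with theta_0 = 1, the autocovariance is
  gamma(k) = sigma^2 * sum_{i=0..q-k} theta_i * theta_{i+k},
and rho(k) = gamma(k) / gamma(0). Sigma^2 cancels.
  numerator   = (1)*(-0.119) + (-0.119)*(0.726) + (0.726)*(0.389) = 0.07702.
  denominator = (1)^2 + (-0.119)^2 + (0.726)^2 + (0.389)^2 = 1.692558.
  rho(1) = 0.07702 / 1.692558 = 0.0455.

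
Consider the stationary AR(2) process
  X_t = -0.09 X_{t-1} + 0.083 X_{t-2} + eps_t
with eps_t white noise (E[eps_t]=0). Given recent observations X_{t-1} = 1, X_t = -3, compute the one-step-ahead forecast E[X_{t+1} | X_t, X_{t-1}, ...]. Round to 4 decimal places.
E[X_{t+1} \mid \mathcal F_t] = 0.3530

For an AR(p) model X_t = c + sum_i phi_i X_{t-i} + eps_t, the
one-step-ahead conditional mean is
  E[X_{t+1} | X_t, ...] = c + sum_i phi_i X_{t+1-i}.
Substitute known values:
  E[X_{t+1} | ...] = (-0.09) * (-3) + (0.083) * (1)
                   = 0.3530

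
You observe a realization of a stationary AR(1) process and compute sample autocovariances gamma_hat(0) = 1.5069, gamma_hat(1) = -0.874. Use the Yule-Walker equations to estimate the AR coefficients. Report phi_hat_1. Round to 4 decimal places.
\hat\phi_{1} = -0.5800

The Yule-Walker equations for an AR(p) process read, in matrix form,
  Gamma_p phi = r_p,   with   (Gamma_p)_{ij} = gamma(|i - j|),
                       (r_p)_i = gamma(i),   i,j = 1..p.
Substitute the sample gammas (Toeplitz matrix and right-hand side of size 1):
  Gamma_p = [[1.5069]]
  r_p     = [-0.874]
With p = 1 this is the single equation gamma(0) phi_1 = gamma(1):
  phi_hat_1 = gamma(1) / gamma(0) = -0.874 / 1.5069 = -0.5800.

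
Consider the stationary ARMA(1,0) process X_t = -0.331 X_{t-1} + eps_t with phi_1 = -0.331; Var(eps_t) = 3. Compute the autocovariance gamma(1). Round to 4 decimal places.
\gamma(1) = -1.1152

Multiply the model equation by X_{t-k} and take expectations. With theta_0 = psi_0 = 1 and psi_j the MA(infinity) weights, this gives
  gamma(k) - sum_i phi_i gamma(k-i) = c_k,
  c_k = sigma^2 * sum_{j=k..q} theta_j psi_{j-k}   (c_k = 0 for k > q),
using gamma(-m) = gamma(m).
Pure AR (q = 0): c_0 = sigma^2 = 3, c_k = 0 for k >= 1.
Equations for k = 0 and k = 1 (AR order 1):
  gamma(0) = phi_1 gamma(1) + c_0
  gamma(1) = phi_1 gamma(0) + c_1
Substituting the second into the first: gamma(0) (1 - phi_1^2) = c_0 + phi_1 c_1, so
  gamma(0) = c_0 / (1 - phi_1^2) = 3 / (1 - (-0.331)^2) = 3 / 0.890439 = 3.369125.
  gamma(1) = phi_1 gamma(0) = (-0.331)(3.369125) = -1.11518.
Therefore gamma(1) = -1.1152 (to 4 decimal places).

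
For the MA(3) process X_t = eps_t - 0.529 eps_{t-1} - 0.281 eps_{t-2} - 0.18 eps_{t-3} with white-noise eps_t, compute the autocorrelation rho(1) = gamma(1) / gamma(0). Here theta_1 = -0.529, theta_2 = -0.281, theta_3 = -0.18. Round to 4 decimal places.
\rho(1) = -0.2370

For an MA(q) process with theta_0 = 1, the autocovariance is
  gamma(k) = sigma^2 * sum_{i=0..q-k} theta_i * theta_{i+k},
and rho(k) = gamma(k) / gamma(0). Sigma^2 cancels.
  numerator   = (1)*(-0.529) + (-0.529)*(-0.281) + (-0.281)*(-0.18) = -0.329771.
  denominator = (1)^2 + (-0.529)^2 + (-0.281)^2 + (-0.18)^2 = 1.391202.
  rho(1) = -0.329771 / 1.391202 = -0.2370.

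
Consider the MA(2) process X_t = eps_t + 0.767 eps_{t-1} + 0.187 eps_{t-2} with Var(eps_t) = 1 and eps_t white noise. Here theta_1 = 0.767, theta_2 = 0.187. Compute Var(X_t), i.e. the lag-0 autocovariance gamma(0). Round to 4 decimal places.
\gamma(0) = 1.6233

For an MA(q) process X_t = eps_t + sum_i theta_i eps_{t-i} with
Var(eps_t) = sigma^2, the variance is
  gamma(0) = sigma^2 * (1 + sum_i theta_i^2).
  sum_i theta_i^2 = (0.767)^2 + (0.187)^2 = 0.588289 + 0.034969 = 0.623258.
  gamma(0) = 1 * (1 + 0.623258) = 1 * 1.623258 = 1.623258, which rounds to 1.6233.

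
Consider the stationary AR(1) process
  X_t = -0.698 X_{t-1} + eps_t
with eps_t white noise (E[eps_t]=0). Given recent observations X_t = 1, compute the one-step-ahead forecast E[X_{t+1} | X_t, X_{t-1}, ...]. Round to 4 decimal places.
E[X_{t+1} \mid \mathcal F_t] = -0.6980

For an AR(p) model X_t = c + sum_i phi_i X_{t-i} + eps_t, the
one-step-ahead conditional mean is
  E[X_{t+1} | X_t, ...] = c + sum_i phi_i X_{t+1-i}.
Substitute known values:
  E[X_{t+1} | ...] = (-0.698) * (1)
                   = -0.6980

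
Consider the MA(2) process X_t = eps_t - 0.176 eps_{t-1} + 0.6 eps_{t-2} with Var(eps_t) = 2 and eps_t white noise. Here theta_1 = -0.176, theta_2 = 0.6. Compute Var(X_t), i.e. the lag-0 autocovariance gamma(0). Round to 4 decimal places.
\gamma(0) = 2.7820

For an MA(q) process X_t = eps_t + sum_i theta_i eps_{t-i} with
Var(eps_t) = sigma^2, the variance is
  gamma(0) = sigma^2 * (1 + sum_i theta_i^2).
  sum_i theta_i^2 = (-0.176)^2 + (0.6)^2 = 0.030976 + 0.36 = 0.390976.
  gamma(0) = 2 * (1 + 0.390976) = 2 * 1.390976 = 2.781952, which rounds to 2.7820.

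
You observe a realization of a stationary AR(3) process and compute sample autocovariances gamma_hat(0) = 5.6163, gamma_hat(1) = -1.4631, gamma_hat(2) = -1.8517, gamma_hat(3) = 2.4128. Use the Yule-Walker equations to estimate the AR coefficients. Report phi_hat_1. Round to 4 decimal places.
\hat\phi_{1} = -0.2620

The Yule-Walker equations for an AR(p) process read, in matrix form,
  Gamma_p phi = r_p,   with   (Gamma_p)_{ij} = gamma(|i - j|),
                       (r_p)_i = gamma(i),   i,j = 1..p.
Substitute the sample gammas (Toeplitz matrix and right-hand side of size 3):
  Gamma_p = [[5.6163, -1.4631, -1.8517], [-1.4631, 5.6163, -1.4631], [-1.8517, -1.4631, 5.6163]]
  r_p     = [-1.4631, -1.8517, 2.4128]
Written out (R1..R3):
  (R1) 5.6163 phi_1 - 1.4631 phi_2 - 1.8517 phi_3 = -1.4631
  (R2) -1.4631 phi_1 + 5.6163 phi_2 - 1.4631 phi_3 = -1.8517
  (R3) -1.8517 phi_1 - 1.4631 phi_2 + 5.6163 phi_3 = 2.4128
Gaussian elimination:
  R2 <- R2 - (-1.4631/5.6163) R1 = R2 - (-0.26051) R1:  5.235148 phi_2 - 1.945486 phi_3 = -2.232852
  R3 <- R3 - (-1.8517/5.6163) R1 = R3 - (-0.329701) R1:  -1.945486 phi_2 + 5.005793 phi_3 = 1.930414
  R3 <- R3 - (-1.945486/5.235148) R2 = R3 - (-0.37162) R2:  4.282811 phi_3 = 1.100642
Back-substitution:
  phi_hat_3 = 1.100642 / 4.282811 = 0.256991
  phi_hat_2 = (-2.232852 - (-1.945486)(0.256991)) / 5.235148 = -0.331009
  phi_hat_1 = (-1.4631 - (-1.4631)(-0.331009) - (-1.8517)(0.256991)) / 5.6163 = -0.26201
So phi_hat = [-0.2620, -0.3310, 0.2570].
Therefore phi_hat_1 = -0.2620.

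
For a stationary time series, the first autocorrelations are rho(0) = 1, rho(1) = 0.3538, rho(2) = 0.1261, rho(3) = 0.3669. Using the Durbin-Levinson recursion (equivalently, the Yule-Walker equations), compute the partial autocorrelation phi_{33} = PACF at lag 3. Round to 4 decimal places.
\phi_{33} = 0.3680

The PACF at lag k is phi_{kk}, the last component of the solution
to the Yule-Walker system G_k phi = r_k where
  (G_k)_{ij} = rho(|i - j|), (r_k)_i = rho(i), i,j = 1..k.
Equivalently, Durbin-Levinson gives phi_{kk} iteratively:
  phi_{11} = rho(1)
  phi_{kk} = [rho(k) - sum_{j=1..k-1} phi_{k-1,j} rho(k-j)]
            / [1 - sum_{j=1..k-1} phi_{k-1,j} rho(j)],
  phi_{k,j} = phi_{k-1,j} - phi_{kk} phi_{k-1,k-j},  j = 1..k-1.
Step k = 1:
  phi_11 = rho(1) = 0.3538.
Step k = 2:
  phi_22 = [rho(2) - phi_11 rho(1)] / [1 - phi_11 rho(1)] = [0.1261 - (0.3538)(0.3538)] / [1 - (0.3538)(0.3538)]
         = 0.00092556 / 0.87482556 = 0.001058.
  Update: phi_21 = phi_11 - phi_22 phi_11 = 0.3538 - (0.001058)(0.3538) = 0.353426.
Step k = 3:
  phi_33 = [rho(3) - phi_21 rho(2) - phi_22 rho(1)] / [1 - phi_21 rho(1) - phi_22 rho(2)]
    numerator   = 0.3669 - (0.353426)(0.1261) - (0.001058)(0.3538) = 0.3219587
    denominator = 1 - (0.353426)(0.3538) - (0.001058)(0.1261) = 0.87482458
  phi_33 = 0.3219587 / 0.87482458 = 0.368.
Therefore phi_{33} = 0.3680.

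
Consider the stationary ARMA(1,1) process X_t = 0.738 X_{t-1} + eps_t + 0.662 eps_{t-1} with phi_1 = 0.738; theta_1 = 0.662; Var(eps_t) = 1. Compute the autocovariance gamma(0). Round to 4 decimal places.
\gamma(0) = 5.3043

Multiply the model equation by X_{t-k} and take expectations. With theta_0 = psi_0 = 1 and psi_j the MA(infinity) weights, this gives
  gamma(k) - sum_i phi_i gamma(k-i) = c_k,
  c_k = sigma^2 * sum_{j=k..q} theta_j psi_{j-k}   (c_k = 0 for k > q),
using gamma(-m) = gamma(m).
psi-weights needed (psi_j = theta_j + sum_i phi_i psi_{j-i}):
  psi_1 = theta_1 + phi_1 = 0.662 + (0.738) = 1.4
Right-hand sides:
  c_0 = sigma^2 (1 + theta_1 psi_1) = 1 * (1 + (0.662)(1.4)) = 1 * 1.9268 = 1.9268
  c_1 = sigma^2 theta_1 = 1 * (0.662) = 0.662
  c_2 = 0
Equations for k = 0 and k = 1 (AR order 1):
  gamma(0) = phi_1 gamma(1) + c_0
  gamma(1) = phi_1 gamma(0) + c_1
Substituting the second into the first: gamma(0) (1 - phi_1^2) = c_0 + phi_1 c_1, so
  gamma(0) = (c_0 + phi_1 c_1) / (1 - phi_1^2) = (1.9268 + (0.738)(0.662)) / (1 - (0.738)^2) = 2.415356 / 0.455356 = 5.304325.
Therefore gamma(0) = 5.3043 (to 4 decimal places).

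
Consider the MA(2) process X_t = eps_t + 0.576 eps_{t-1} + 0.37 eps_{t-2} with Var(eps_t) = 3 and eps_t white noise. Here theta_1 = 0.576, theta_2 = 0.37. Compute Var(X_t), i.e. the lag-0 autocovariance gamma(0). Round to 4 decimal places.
\gamma(0) = 4.4060

For an MA(q) process X_t = eps_t + sum_i theta_i eps_{t-i} with
Var(eps_t) = sigma^2, the variance is
  gamma(0) = sigma^2 * (1 + sum_i theta_i^2).
  sum_i theta_i^2 = (0.576)^2 + (0.37)^2 = 0.331776 + 0.1369 = 0.468676.
  gamma(0) = 3 * (1 + 0.468676) = 3 * 1.468676 = 4.406028, which rounds to 4.4060.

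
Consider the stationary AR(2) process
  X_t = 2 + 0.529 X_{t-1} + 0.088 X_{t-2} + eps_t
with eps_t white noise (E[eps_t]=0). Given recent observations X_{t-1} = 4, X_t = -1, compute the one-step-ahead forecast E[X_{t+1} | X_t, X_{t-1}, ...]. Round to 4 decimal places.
E[X_{t+1} \mid \mathcal F_t] = 1.8230

For an AR(p) model X_t = c + sum_i phi_i X_{t-i} + eps_t, the
one-step-ahead conditional mean is
  E[X_{t+1} | X_t, ...] = c + sum_i phi_i X_{t+1-i}.
Substitute known values:
  E[X_{t+1} | ...] = 2 + (0.529) * (-1) + (0.088) * (4)
                   = 1.8230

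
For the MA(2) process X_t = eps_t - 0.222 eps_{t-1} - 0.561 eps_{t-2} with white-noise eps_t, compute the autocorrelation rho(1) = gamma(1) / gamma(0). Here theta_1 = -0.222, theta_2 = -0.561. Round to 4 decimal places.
\rho(1) = -0.0714

For an MA(q) process with theta_0 = 1, the autocovariance is
  gamma(k) = sigma^2 * sum_{i=0..q-k} theta_i * theta_{i+k},
and rho(k) = gamma(k) / gamma(0). Sigma^2 cancels.
  numerator   = (1)*(-0.222) + (-0.222)*(-0.561) = -0.097458.
  denominator = (1)^2 + (-0.222)^2 + (-0.561)^2 = 1.364005.
  rho(1) = -0.097458 / 1.364005 = -0.0714.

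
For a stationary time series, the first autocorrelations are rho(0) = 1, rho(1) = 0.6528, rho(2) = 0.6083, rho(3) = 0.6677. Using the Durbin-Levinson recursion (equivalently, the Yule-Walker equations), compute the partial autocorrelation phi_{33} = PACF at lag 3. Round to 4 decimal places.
\phi_{33} = 0.3671

The PACF at lag k is phi_{kk}, the last component of the solution
to the Yule-Walker system G_k phi = r_k where
  (G_k)_{ij} = rho(|i - j|), (r_k)_i = rho(i), i,j = 1..k.
Equivalently, Durbin-Levinson gives phi_{kk} iteratively:
  phi_{11} = rho(1)
  phi_{kk} = [rho(k) - sum_{j=1..k-1} phi_{k-1,j} rho(k-j)]
            / [1 - sum_{j=1..k-1} phi_{k-1,j} rho(j)],
  phi_{k,j} = phi_{k-1,j} - phi_{kk} phi_{k-1,k-j},  j = 1..k-1.
Step k = 1:
  phi_11 = rho(1) = 0.6528.
Step k = 2:
  phi_22 = [rho(2) - phi_11 rho(1)] / [1 - phi_11 rho(1)] = [0.6083 - (0.6528)(0.6528)] / [1 - (0.6528)(0.6528)]
         = 0.18215216 / 0.57385216 = 0.31742.
  Update: phi_21 = phi_11 - phi_22 phi_11 = 0.6528 - (0.31742)(0.6528) = 0.445588.
Step k = 3:
  phi_33 = [rho(3) - phi_21 rho(2) - phi_22 rho(1)] / [1 - phi_21 rho(1) - phi_22 rho(2)]
    numerator   = 0.6677 - (0.445588)(0.6083) - (0.31742)(0.6528) = 0.1894369
    denominator = 1 - (0.445588)(0.6528) - (0.31742)(0.6083) = 0.51603342
  phi_33 = 0.1894369 / 0.51603342 = 0.3671.
Therefore phi_{33} = 0.3671.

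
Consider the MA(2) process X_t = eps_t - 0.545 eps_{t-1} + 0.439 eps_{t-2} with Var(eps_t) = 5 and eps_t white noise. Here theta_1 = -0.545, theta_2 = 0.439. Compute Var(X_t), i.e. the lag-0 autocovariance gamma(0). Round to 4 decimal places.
\gamma(0) = 7.4487

For an MA(q) process X_t = eps_t + sum_i theta_i eps_{t-i} with
Var(eps_t) = sigma^2, the variance is
  gamma(0) = sigma^2 * (1 + sum_i theta_i^2).
  sum_i theta_i^2 = (-0.545)^2 + (0.439)^2 = 0.297025 + 0.192721 = 0.489746.
  gamma(0) = 5 * (1 + 0.489746) = 5 * 1.489746 = 7.44873, which rounds to 7.4487.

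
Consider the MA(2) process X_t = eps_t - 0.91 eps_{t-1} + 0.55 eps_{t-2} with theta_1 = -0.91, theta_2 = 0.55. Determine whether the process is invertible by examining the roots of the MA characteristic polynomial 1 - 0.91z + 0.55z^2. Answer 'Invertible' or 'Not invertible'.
\text{Invertible}

The MA(q) characteristic polynomial is P(z) = 1 - 0.91z + 0.55z^2.
Invertibility requires all roots to lie outside the unit circle, i.e. |z| > 1 for every root.
Set 1 + (-0.91) z + (0.55) z^2 = 0, i.e. a z^2 + b z + c = 0 with a = 0.55, b = -0.91, c = 1.
Discriminant D = b^2 - 4ac = (-0.91)^2 - 4*(0.55)*1 = 0.8281 - (2.2) = -1.3719.
D < 0, so the roots are the complex-conjugate pair z = (-b +/- i sqrt(-D)) / (2a) = 0.8273 +/- 1.0648i.
For a conjugate pair |z|^2 = z * conj(z) = (product of roots) = c/a = 1/(0.55) = 1.818182, so |z| = sqrt(1.818182) = 1.3484 for both roots.
Moduli of all roots: 1.3484, 1.3484.
All moduli strictly greater than 1? Yes.
Verdict: Invertible.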